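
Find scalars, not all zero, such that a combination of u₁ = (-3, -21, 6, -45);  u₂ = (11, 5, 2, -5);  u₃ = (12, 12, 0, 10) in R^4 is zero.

Row-reduce the matrix with u₁, u₂, u₃ as columns; the null space gives the coefficients.
The free variable yields coefficients (1, -3, 3) (any nonzero multiple also works).

u₁ - 3u₂ + 3u₃ = 0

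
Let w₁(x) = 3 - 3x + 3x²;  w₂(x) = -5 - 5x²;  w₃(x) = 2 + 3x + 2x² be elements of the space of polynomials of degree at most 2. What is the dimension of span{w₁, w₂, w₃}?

Use coordinates relative to {1, x, x²}.
Put the 3×3 matrix [w₁|w₂|w₃] into echelon form.
The echelon form has 2 nonzero rows, so the rank is 2.

2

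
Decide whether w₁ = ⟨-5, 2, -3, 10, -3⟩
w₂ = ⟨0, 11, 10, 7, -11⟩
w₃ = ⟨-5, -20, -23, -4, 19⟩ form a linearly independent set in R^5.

linearly dependent

Place the vectors as rows of a 3×5 matrix and reduce to echelon form.
The reduction yields 2 nonzero rows, so the rank is 2.
Since rank 2 < 3, the set is linearly dependent.
Indeed w₁ - 2w₂ - w₃ = 0.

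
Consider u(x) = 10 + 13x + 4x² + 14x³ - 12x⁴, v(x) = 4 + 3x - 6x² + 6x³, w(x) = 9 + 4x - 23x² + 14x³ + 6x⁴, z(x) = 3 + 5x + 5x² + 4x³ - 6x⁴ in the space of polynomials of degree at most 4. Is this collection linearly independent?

Write each element as a coordinate vector in ℝ⁵ using {1, x, …, x⁴}.
Place the vectors as rows of a 4×5 matrix and reduce to echelon form.
The reduction yields 2 nonzero rows, so the rank is 2.
Since rank 2 < 4, the set is linearly dependent.
Indeed u - 7v + 2w = 0.

linearly dependent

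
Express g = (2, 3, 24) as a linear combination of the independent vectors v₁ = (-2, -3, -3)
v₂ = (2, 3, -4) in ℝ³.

g = -4v₁ - 3v₂

Set up the augmented matrix [v₁ | v₂ | g] and row-reduce.
Row-reducing the augmented matrix gives the unique coefficients (a₁, a₂) = (-4, -3).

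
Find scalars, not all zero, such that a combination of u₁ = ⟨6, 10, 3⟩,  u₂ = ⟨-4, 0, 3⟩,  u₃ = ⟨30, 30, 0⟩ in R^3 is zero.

3u₁ - 3u₂ - u₃ = 0

Write the vectors as columns of a matrix and find a nonzero vector in its null space.
One solution (up to scaling) is (3, -3, -1).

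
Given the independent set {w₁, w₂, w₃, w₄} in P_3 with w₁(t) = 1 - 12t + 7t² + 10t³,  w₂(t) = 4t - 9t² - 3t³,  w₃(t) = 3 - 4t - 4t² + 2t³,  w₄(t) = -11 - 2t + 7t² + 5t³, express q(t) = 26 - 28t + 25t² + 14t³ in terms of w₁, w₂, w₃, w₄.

q = w₁ - 4w₂ + w₃ - 2w₄

Work in coordinates with respect to the standard basis {1, t, …, t³}.
Solve the system with w₁, w₂, w₃, w₄ as columns and q as the right-hand side.
Back-substitution yields (α₁, …, α₄) = (1, -4, 1, -2).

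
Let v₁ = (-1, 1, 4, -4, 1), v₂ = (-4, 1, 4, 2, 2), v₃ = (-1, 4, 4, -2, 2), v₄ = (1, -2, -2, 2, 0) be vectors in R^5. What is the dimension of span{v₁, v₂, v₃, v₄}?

Row-reduce the 4×5 matrix with these as rows.
The echelon form has 4 nonzero rows, so the rank is 4.

4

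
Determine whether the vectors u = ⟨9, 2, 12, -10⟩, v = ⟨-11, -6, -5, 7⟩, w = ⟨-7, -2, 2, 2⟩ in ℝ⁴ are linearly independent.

linearly independent

Place the vectors as rows of a 3×4 matrix and reduce to echelon form.
The reduction yields 3 nonzero rows, so the rank is 3.
Since rank = 3 (the number of vectors), the set is linearly independent.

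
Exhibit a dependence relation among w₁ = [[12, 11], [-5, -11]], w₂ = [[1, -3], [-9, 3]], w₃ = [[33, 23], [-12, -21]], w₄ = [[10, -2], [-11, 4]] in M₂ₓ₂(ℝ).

2w₁ - w₂ - w₃ + w₄ = 0

Write each element as a vector in ℝ⁴ using {E₁₁, E₁₂, E₂₁, E₂₂}.
Set up α₁w₁ + … + α₄w₄ = 0 and solve the homogeneous system.
The free variable yields coefficients (2, -1, -1, 1) (any nonzero multiple also works).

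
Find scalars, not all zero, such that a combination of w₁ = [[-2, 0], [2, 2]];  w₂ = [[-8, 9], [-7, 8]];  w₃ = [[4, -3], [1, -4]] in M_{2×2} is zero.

Write each element as a vector in ℝ⁴ using {E₁₁, E₁₂, E₂₁, E₂₂}.
Write the vectors as columns of a matrix and find a nonzero vector in its null space.
One solution (up to scaling) is (2, 1, 3).

2w₁ + w₂ + 3w₃ = 0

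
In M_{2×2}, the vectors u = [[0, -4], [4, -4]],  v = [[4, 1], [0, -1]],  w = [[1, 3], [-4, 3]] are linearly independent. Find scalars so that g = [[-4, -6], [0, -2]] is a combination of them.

Identify each element with its coordinate vector in ℝ⁴ via {E₁₁, E₁₂, E₂₁, E₂₂}.
Since u, v, w are independent, the coefficients expressing g are uniquely determined by a linear system.
The system has the unique solution (a₁, a₂, a₃) = (4, -2, 4).

g = 4u - 2v + 4w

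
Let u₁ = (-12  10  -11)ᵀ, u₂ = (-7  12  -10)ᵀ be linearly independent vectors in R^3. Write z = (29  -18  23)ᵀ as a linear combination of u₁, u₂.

Since u₁, u₂ are independent, the coefficients expressing z are uniquely determined by a linear system.
Row-reducing the augmented matrix gives the unique coefficients (c₁, c₂) = (-3, 1).

z = -3u₁ + u₂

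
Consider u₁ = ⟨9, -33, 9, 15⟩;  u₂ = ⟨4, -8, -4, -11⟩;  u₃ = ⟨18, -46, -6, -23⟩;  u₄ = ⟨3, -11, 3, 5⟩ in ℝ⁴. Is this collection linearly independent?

One vector is a scalar multiple of another, so the set is dependent.

linearly dependent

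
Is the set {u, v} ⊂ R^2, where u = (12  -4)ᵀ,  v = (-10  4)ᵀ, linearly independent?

linearly independent

Place the vectors as rows of a 2×2 matrix and reduce to echelon form.
The reduction yields 2 nonzero rows, so the rank is 2.
Since rank = 2 (the number of vectors), the set is linearly independent.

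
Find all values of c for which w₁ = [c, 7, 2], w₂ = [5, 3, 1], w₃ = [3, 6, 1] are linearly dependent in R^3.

The vectors are dependent exactly when the determinant of the matrix with rows w₁, w₂, w₃ vanishes.
Cofactor expansion gives det = 28 - 3*c.
This vanishes exactly when c = 28/3.

c = 28/3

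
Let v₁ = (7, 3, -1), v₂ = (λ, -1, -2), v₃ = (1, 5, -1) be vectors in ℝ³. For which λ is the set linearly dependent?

λ = 35

The set is linearly dependent precisely when det[v₁; v₂; v₃] = 0.
The determinant works out to 70 - 2*λ.
Solving 70 - 2*λ = 0 yields λ = 35.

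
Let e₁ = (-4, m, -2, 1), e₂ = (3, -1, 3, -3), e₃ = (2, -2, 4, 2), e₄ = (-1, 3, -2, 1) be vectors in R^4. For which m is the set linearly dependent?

m = -7

The set is linearly dependent precisely when det[e₁; e₂; e₃; e₄] = 0.
Expanding, det = -12*m - 84.
Setting this to zero gives m = -7.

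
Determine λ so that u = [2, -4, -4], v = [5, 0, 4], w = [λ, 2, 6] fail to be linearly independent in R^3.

The set is linearly dependent precisely when det[u; v; w] = 0.
The determinant works out to 64 - 16*λ.
This vanishes exactly when λ = 4.

λ = 4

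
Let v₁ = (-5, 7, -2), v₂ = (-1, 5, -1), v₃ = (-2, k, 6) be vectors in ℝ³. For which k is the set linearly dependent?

The set is linearly dependent precisely when det[v₁; v₂; v₃] = 0.
Cofactor expansion gives det = -3*k - 114.
Solving -3*k - 114 = 0 yields k = -38.

k = -38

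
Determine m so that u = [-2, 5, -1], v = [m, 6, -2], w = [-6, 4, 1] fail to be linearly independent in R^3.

m = -4/9

The set is linearly dependent precisely when det[u; v; w] = 0.
Expanding, det = -9*m - 4.
Setting this to zero gives m = -4/9.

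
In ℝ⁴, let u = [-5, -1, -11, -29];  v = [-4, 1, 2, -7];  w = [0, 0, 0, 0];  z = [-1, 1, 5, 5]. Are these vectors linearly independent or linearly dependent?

linearly dependent

One of the vectors is the zero vector, so the set is linearly dependent.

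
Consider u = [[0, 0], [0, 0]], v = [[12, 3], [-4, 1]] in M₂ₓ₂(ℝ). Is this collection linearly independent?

Take coordinates with respect to the standard basis {E₁₁, E₁₂, E₂₁, E₂₂}.
One of the vectors is the zero vector, so the set is linearly dependent.

linearly dependent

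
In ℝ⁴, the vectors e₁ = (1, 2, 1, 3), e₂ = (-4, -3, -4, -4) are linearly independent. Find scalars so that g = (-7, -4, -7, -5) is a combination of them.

g = e₁ + 2e₂

Write g = c₁e₁ + c₂e₂ and equate components.
The system has the unique solution (c₁, c₂) = (1, 2).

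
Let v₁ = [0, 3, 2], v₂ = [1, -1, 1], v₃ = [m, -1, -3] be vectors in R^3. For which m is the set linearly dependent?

The set is linearly dependent precisely when det[v₁; v₂; v₃] = 0.
The determinant works out to 5*m + 7.
Setting this to zero gives m = -7/5.

m = -7/5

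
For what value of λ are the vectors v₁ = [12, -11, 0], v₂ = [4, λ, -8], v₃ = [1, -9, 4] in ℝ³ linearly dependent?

λ = 25/2

Place the vectors as rows of a 3×3 matrix; dependence ⇔ determinant zero.
Cofactor expansion gives det = 48*λ - 600.
Solving 48*λ - 600 = 0 yields λ = 25/2.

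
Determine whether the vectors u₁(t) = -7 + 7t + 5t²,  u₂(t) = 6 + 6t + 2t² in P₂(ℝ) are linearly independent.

Write each element as a coordinate vector in ℝ³ using {1, t, t²}.
Row-reduce the matrix whose columns are u₁, u₂.
The reduction yields 2 nonzero rows, so the rank is 2.
Since rank = 2 (the number of vectors), the set is linearly independent.

linearly independent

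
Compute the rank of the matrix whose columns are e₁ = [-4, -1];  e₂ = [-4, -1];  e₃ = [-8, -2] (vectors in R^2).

Row-reduce the 3×2 matrix with these as rows.
Reduction leaves 1 leading entry, giving rank 1.
(With 3 elements in a 2-dimensional space the rank is at most 2.)

rank 1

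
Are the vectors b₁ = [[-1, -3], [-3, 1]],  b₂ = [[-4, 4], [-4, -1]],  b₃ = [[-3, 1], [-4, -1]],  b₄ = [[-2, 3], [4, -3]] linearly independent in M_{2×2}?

linearly independent

Take coordinates with respect to the standard basis {E₁₁, E₁₂, E₂₁, E₂₂}.
Place the vectors as rows of a 4×4 matrix and reduce to echelon form.
The reduction yields 4 nonzero rows, so the rank is 4.
Since rank = 4 (the number of vectors), the set is linearly independent.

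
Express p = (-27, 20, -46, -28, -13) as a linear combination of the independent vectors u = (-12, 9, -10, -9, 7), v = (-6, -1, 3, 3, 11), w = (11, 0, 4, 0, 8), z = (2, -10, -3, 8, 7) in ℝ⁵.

p = 3u - 3v - w + z

Set up the augmented matrix [u | v | w | z | p] and row-reduce.
The system has the unique solution (α₁, …, α₄) = (3, -3, -1, 1).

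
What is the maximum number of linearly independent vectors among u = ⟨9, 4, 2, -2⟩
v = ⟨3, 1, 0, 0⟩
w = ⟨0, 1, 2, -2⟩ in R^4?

2

Row-reduce the 3×4 matrix with these as rows.
Exactly 2 pivots survive; hence the rank is 2.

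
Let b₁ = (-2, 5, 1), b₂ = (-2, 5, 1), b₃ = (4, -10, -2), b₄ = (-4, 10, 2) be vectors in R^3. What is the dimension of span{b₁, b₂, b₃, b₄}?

1

Row-reduce the 4×3 matrix with these as rows.
Exactly 1 pivot survives; hence the rank is 1.
(With 4 elements in a 3-dimensional space the rank is at most 3.)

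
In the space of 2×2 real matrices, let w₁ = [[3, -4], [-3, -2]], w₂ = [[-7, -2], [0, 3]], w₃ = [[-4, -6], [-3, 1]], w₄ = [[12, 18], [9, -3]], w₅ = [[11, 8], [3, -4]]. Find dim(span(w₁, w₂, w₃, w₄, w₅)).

Use coordinates relative to {E₁₁, E₁₂, E₂₁, E₂₂}.
Put the 4×5 matrix [w₁|w₂|w₃|w₄|w₅] into echelon form.
There are 2 pivot columns, so rank = 2.
(With 5 elements in a 4-dimensional space the rank is at most 4.)

2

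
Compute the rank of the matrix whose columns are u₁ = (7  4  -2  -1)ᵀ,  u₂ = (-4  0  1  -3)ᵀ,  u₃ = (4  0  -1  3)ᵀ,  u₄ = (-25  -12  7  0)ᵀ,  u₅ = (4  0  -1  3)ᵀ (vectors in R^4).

2

Put the 4×5 matrix [u₁|u₂|u₃|u₄|u₅] into echelon form.
The echelon form has 2 nonzero rows, so the rank is 2.
(With 5 elements in a 4-dimensional space the rank is at most 4.)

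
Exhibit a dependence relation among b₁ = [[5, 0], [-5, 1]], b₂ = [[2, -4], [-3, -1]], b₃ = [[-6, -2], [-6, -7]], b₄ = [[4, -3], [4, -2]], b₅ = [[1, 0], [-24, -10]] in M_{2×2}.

3b₁ - b₂ + 2b₃ - b₅ = 0

Pass to coordinate vectors relative to the basis {E₁₁, E₁₂, E₂₁, E₂₂}.
Solve the homogeneous system with b₁, b₂, b₃, b₄, b₅ as columns by row-reducing the coefficient matrix.
The free variable yields coefficients (3, -1, 2, 0, -1) (any nonzero multiple also works).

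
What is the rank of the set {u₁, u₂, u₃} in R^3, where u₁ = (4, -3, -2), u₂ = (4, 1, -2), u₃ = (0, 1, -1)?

3

Row-reduce the 3×3 matrix with these as rows.
The echelon form has 3 nonzero rows, so the rank is 3.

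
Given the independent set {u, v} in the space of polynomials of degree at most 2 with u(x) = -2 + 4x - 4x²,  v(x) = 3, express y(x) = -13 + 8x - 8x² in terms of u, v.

y = 2u - 3v

Identify each element with its coordinate vector in ℝ³ via {1, x, x²}.
Since u, v are independent, the coefficients expressing y are uniquely determined by a linear system.
The system has the unique solution (α₁, α₂) = (2, -3).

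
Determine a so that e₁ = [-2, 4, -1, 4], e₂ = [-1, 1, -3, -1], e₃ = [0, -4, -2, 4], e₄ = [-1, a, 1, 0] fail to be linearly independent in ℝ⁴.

a = 9/2

The set is linearly dependent precisely when det[e₁; e₂; e₃; e₄] = 0.
Expanding, det = 32*a - 144.
This vanishes exactly when a = 9/2.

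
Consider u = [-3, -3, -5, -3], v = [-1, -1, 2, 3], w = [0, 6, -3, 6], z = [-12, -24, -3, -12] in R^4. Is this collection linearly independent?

Form the 4×4 matrix with these as columns; its determinant is 0.
A zero determinant means the columns are linearly dependent.

linearly dependent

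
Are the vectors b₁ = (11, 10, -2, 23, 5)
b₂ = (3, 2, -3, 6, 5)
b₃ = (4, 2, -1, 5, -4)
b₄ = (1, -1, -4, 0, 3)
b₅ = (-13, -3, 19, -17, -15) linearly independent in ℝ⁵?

Row-reduce the matrix whose columns are b₁, b₂, b₃, b₄, b₅.
The reduction yields 3 nonzero rows, so the rank is 3.
Since rank 3 < 5, the set is linearly dependent.

linearly dependent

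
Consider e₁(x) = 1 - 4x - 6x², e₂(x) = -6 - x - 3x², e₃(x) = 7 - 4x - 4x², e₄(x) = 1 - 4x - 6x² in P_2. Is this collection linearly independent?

Write each element as a coordinate vector in ℝ³ using {1, x, x²}.
There are 4 vectors in a 3-dimensional space, so they cannot be linearly independent.

linearly dependent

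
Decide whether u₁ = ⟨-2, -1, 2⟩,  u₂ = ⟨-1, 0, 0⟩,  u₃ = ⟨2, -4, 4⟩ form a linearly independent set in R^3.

linearly independent

The matrix [u₁|u₂|u₃] has determinant 4.
A nonzero determinant means the columns are linearly independent.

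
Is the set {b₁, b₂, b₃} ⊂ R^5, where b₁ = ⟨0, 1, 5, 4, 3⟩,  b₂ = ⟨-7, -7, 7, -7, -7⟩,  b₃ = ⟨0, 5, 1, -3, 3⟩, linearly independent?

linearly independent

Place the vectors as rows of a 3×5 matrix and reduce to echelon form.
The reduction yields 3 nonzero rows, so the rank is 3.
Since rank = 3 (the number of vectors), the set is linearly independent.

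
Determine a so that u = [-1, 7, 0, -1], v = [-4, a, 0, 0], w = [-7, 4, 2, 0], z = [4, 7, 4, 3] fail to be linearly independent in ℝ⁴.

a = -16/3

The vectors are dependent exactly when the determinant of the matrix with rows u, v, w, z vanishes.
Cofactor expansion gives det = 30*a + 160.
Setting this to zero gives a = -16/3.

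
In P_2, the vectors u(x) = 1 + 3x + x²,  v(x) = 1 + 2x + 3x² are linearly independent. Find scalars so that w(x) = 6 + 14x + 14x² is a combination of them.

w = 2u + 4v

Work in coordinates with respect to the standard basis {1, x, x²}.
Solve the system with u, v as columns and w as the right-hand side.
The system has the unique solution (α₁, α₂) = (2, 4).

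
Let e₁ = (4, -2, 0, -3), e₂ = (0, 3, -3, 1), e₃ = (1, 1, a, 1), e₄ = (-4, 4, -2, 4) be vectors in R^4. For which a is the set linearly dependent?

The set is linearly dependent precisely when det[e₁; e₂; e₃; e₄] = 0.
Expanding, det = 4*a + 6.
Solving 4*a + 6 = 0 yields a = -3/2.

a = -3/2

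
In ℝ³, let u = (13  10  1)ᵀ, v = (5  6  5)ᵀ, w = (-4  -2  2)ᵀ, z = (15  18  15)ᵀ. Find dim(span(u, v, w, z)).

Put the 3×4 matrix [u|v|w|z] into echelon form.
The echelon form has 2 nonzero rows, so the rank is 2.
(With 4 elements in a 3-dimensional space the rank is at most 3.)

2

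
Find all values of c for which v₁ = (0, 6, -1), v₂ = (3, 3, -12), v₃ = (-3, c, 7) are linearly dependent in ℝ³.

c = 27

The set is linearly dependent precisely when det[v₁; v₂; v₃] = 0.
Cofactor expansion gives det = 81 - 3*c.
Setting this to zero gives c = 27.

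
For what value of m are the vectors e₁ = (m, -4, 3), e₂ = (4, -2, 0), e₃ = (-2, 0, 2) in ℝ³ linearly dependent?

m = 5

The vectors are dependent exactly when the determinant of the matrix with rows e₁, e₂, e₃ vanishes.
Expanding, det = 20 - 4*m.
Setting this to zero gives m = 5.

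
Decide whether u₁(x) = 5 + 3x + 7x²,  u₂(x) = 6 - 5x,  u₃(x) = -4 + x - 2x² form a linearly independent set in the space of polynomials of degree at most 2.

linearly independent

Write each element as a coordinate vector in ℝ³ using {1, x, x²}.
The matrix [u₁|u₂|u₃] has determinant -12.
A nonzero determinant means the columns are linearly independent.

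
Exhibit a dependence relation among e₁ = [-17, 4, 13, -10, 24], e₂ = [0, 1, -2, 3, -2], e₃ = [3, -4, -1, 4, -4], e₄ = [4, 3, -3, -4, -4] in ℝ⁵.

Set up α₁e₁ + … + α₄e₄ = 0 and solve the homogeneous system.
One solution (up to scaling) is (1, 2, 3, 2).

e₁ + 2e₂ + 3e₃ + 2e₄ = 0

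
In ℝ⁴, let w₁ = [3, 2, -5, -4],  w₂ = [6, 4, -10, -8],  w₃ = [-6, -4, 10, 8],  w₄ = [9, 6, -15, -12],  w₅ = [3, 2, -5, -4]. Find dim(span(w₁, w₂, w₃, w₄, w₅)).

dim = 1

Apply Gaussian elimination to the matrix whose rows are w₁, w₂, w₃, w₄, w₅.
Reduction leaves 1 leading entry, giving rank 1.
(With 5 elements in a 4-dimensional space the rank is at most 4.)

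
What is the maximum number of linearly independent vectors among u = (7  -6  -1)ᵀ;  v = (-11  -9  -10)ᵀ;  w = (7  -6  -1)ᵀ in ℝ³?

2

Apply Gaussian elimination to the matrix whose rows are u, v, w.
Reduction leaves 2 leading entries, giving rank 2.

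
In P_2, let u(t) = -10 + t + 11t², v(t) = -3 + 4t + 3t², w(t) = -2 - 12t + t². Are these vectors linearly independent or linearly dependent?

Write each element as a coordinate vector in ℝ³ using {1, t, t²}.
Form the 3×3 matrix with these as columns; its determinant is 81.
A nonzero determinant means the columns are linearly independent.

linearly independent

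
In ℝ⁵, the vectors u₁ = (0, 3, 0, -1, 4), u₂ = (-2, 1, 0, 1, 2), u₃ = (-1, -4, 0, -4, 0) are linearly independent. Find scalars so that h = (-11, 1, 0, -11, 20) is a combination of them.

h = 3u₁ + 4u₂ + 3u₃

Solve the system with u₁, u₂, u₃ as columns and h as the right-hand side.
Back-substitution yields (a₁, a₂, a₃) = (3, 4, 3).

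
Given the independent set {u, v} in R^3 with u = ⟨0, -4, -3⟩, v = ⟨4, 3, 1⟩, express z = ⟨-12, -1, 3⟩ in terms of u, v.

Solve the system with u, v as columns and z as the right-hand side.
Back-substitution yields (α₁, α₂) = (-2, -3).

z = -2u - 3v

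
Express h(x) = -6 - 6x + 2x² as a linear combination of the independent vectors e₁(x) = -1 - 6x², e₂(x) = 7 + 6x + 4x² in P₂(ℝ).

Take coordinate vectors relative to {1, x, x²}.
Write h = c₁e₁ + c₂e₂ and equate components.
Back-substitution yields (c₁, c₂) = (-1, -1).

h = -e₁ - e₂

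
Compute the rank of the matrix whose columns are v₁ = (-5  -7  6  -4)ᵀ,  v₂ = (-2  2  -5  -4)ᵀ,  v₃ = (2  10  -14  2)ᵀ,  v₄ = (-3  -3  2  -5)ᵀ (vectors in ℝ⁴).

Form the matrix with v₁, v₂, v₃, v₄ as columns and reduce.
Reduction leaves 3 leading entries, giving rank 3.

3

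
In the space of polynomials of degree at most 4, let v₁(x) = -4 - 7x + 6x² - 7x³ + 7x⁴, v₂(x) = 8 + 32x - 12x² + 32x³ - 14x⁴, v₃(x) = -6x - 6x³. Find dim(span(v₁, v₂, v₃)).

2

Use coordinates relative to {1, x, …, x⁴}.
Apply Gaussian elimination to the matrix whose rows are v₁, v₂, v₃.
The echelon form has 2 nonzero rows, so the rank is 2.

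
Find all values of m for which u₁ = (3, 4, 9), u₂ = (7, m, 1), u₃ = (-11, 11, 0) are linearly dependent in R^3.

m = -56/9

The vectors are dependent exactly when the determinant of the matrix with rows u₁, u₂, u₃ vanishes.
Expanding, det = 99*m + 616.
Solving 99*m + 616 = 0 yields m = -56/9.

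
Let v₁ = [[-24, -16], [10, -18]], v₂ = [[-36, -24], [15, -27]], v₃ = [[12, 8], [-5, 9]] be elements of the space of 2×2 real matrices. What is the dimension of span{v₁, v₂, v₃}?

dim = 1

Use coordinates relative to {E₁₁, E₁₂, E₂₁, E₂₂}.
Form the matrix with v₁, v₂, v₃ as columns and reduce.
There is 1 pivot column, so rank = 1.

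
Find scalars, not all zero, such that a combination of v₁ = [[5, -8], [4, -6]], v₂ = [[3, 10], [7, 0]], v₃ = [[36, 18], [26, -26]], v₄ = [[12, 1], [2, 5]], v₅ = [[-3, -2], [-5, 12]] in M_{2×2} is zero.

Pass to coordinate vectors relative to the basis {E₁₁, E₁₂, E₂₁, E₂₂}.
Row-reduce the matrix with v₁, v₂, v₃, v₄, v₅ as columns; the null space gives the coefficients.
One solution (up to scaling) is (0, 1, -1, 2, -3).

v₂ - v₃ + 2v₄ - 3v₅ = 0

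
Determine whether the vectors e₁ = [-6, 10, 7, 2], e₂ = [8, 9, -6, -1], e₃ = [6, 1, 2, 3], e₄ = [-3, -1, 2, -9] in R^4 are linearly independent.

Row-reduce the matrix whose columns are e₁, e₂, e₃, e₄.
The reduction yields 4 nonzero rows, so the rank is 4.
Since rank = 4 (the number of vectors), the set is linearly independent.

linearly independent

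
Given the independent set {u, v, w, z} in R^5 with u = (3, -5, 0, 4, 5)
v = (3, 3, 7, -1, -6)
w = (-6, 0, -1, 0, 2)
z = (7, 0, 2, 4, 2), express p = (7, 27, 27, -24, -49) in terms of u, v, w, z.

p = -3u + 4v - 3w - 2z

Write p = a₁u + … + a₄z and equate components.
Back-substitution yields (a₁, …, a₄) = (-3, 4, -3, -2).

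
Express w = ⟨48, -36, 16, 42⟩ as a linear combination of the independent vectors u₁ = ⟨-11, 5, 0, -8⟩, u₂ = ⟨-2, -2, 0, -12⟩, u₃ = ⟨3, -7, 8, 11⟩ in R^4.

Solve the system with u₁, u₂, u₃ as columns and w as the right-hand side.
The system has the unique solution (c₁, c₂, c₃) = (-4, 1, 2).

w = -4u₁ + u₂ + 2u₃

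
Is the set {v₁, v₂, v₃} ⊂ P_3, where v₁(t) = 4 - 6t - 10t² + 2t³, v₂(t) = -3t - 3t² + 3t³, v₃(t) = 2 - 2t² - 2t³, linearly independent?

linearly dependent

Write each element as a coordinate vector in ℝ⁴ using {1, t, …, t³}.
Place the vectors as rows of a 3×4 matrix and reduce to echelon form.
The reduction yields 2 nonzero rows, so the rank is 2.
Since rank 2 < 3, the set is linearly dependent.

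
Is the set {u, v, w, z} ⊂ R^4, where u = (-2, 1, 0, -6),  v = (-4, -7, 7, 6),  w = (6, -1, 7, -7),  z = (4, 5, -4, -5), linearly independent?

Form the 4×4 matrix with these as columns; its determinant is 84.
A nonzero determinant means the columns are linearly independent.

linearly independent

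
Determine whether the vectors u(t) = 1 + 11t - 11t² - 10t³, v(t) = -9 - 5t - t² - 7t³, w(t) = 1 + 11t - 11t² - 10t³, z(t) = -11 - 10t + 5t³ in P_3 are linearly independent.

Take coordinates with respect to the standard basis {1, t, …, t³}.
Two of the vectors are equal, giving an immediate dependence.

linearly dependent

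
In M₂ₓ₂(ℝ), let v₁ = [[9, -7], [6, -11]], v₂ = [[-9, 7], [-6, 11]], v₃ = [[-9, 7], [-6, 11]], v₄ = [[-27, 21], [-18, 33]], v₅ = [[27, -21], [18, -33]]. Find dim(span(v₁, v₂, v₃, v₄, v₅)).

Pass to coordinate vectors with respect to the basis {E₁₁, E₁₂, E₂₁, E₂₂}.
Form the matrix with v₁, v₂, v₃, v₄, v₅ as columns and reduce.
There is 1 pivot column, so rank = 1.
(With 5 elements in a 4-dimensional space the rank is at most 4.)

1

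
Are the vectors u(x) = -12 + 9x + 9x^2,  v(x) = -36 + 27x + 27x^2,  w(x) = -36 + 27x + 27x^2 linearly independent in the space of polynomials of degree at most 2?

linearly dependent

Take coordinates with respect to the standard basis {1, x, x^2}.
The matrix [u|v|w] has determinant 0.
A zero determinant means the columns are linearly dependent.
Indeed 3u - v = 0.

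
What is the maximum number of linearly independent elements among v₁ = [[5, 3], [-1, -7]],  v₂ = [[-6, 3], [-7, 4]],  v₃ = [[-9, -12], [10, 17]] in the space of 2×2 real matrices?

Represent each element by its coordinate vector in ℝ⁴.
Form the matrix with v₁, v₂, v₃ as columns and reduce.
Exactly 2 pivots survive; hence the rank is 2.

2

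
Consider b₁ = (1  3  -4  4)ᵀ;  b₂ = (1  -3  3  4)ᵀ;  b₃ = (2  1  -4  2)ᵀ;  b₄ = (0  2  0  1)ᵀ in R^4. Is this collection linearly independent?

The matrix [b₁|b₂|b₃|b₄] has determinant -73.
A nonzero determinant means the columns are linearly independent.

linearly independent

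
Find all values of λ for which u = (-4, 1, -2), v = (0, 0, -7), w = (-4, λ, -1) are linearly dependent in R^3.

λ = 1

The set is linearly dependent precisely when det[u; v; w] = 0.
Cofactor expansion gives det = 28 - 28*λ.
This vanishes exactly when λ = 1.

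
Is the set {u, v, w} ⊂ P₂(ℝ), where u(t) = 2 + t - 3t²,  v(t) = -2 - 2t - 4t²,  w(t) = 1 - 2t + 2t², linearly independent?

linearly independent

Take coordinates with respect to the standard basis {1, t, t²}.
Row-reduce the matrix whose columns are u, v, w.
The reduction yields 3 nonzero rows, so the rank is 3.
Since rank = 3 (the number of vectors), the set is linearly independent.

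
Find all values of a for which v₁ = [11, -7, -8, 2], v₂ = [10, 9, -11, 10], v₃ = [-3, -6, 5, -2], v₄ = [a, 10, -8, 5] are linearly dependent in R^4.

a = 26/5

Dependence holds iff the 4×4 matrix [v₁ v₂ v₃ v₄] is singular.
Cofactor expansion gives det = 2548 - 490*a.
This vanishes exactly when a = 26/5.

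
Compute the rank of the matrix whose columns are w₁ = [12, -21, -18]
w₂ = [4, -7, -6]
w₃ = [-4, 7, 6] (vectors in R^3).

1

Put the 3×3 matrix [w₁|w₂|w₃] into echelon form.
There is 1 pivot column, so rank = 1.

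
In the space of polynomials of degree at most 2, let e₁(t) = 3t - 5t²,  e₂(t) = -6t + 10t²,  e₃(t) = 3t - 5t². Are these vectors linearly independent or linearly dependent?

Write each element as a coordinate vector in ℝ³ using {1, t, t²}.
One vector is a scalar multiple of another, so the set is dependent.

linearly dependent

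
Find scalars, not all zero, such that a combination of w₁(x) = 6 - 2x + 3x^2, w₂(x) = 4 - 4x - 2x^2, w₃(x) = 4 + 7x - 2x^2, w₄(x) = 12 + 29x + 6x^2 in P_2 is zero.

2w₁ - 3w₂ + 3w₃ - w₄ = 0

Take coordinates with respect to {1, x, x^2}.
Set up α₁w₁ + … + α₄w₄ = 0 and solve the homogeneous system.
One solution (up to scaling) is (2, -3, 3, -1).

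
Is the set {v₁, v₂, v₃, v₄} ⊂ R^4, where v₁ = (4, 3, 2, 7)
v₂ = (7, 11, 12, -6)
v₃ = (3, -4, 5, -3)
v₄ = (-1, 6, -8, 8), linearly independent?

The matrix [v₁|v₂|v₃|v₄] has determinant -2157.
A nonzero determinant means the columns are linearly independent.

linearly independent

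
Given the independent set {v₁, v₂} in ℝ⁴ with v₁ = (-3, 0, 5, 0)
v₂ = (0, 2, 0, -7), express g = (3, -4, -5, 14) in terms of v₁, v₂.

g = -v₁ - 2v₂

Write g = α₁v₁ + α₂v₂ and equate components.
The system has the unique solution (α₁, α₂) = (-1, -2).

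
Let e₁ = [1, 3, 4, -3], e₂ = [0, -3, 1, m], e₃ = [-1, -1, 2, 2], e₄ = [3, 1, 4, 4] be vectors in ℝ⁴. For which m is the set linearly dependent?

Place the vectors as rows of a 4×4 matrix; dependence ⇔ determinant zero.
The determinant works out to 32*m - 228.
This vanishes exactly when m = 57/8.

m = 57/8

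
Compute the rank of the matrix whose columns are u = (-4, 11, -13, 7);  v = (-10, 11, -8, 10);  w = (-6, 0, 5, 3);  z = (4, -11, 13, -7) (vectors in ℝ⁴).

2

Apply Gaussian elimination to the matrix whose rows are u, v, w, z.
Exactly 2 pivots survive; hence the rank is 2.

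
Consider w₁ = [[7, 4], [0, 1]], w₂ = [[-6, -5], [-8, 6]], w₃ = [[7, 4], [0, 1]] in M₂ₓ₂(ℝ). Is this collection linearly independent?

linearly dependent

Write each element as a coordinate vector in ℝ⁴ using {E₁₁, E₁₂, E₂₁, E₂₂}.
Two of the vectors are equal, giving an immediate dependence.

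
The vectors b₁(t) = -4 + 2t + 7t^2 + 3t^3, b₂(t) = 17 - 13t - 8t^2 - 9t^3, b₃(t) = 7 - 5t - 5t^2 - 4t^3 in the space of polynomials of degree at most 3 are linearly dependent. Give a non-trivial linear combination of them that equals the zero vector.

Take coordinates with respect to {1, t, …, t^3}.
Solve the homogeneous system with b₁, b₂, b₃ as columns by row-reducing the coefficient matrix.
A generator of the null space is (1, -1, 3).

b₁ - b₂ + 3b₃ = 0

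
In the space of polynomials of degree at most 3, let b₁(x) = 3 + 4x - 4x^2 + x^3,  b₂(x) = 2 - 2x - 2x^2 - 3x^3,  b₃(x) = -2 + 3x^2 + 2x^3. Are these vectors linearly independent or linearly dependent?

Take coordinates with respect to the standard basis {1, x, …, x^3}.
Row-reduce the matrix whose columns are b₁, b₂, b₃.
The reduction yields 3 nonzero rows, so the rank is 3.
Since rank = 3 (the number of vectors), the set is linearly independent.

linearly independent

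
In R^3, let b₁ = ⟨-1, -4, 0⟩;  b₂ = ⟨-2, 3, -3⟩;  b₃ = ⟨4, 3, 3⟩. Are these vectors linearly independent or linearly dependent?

Place the vectors as rows of a 3×3 matrix and reduce to echelon form.
The reduction yields 3 nonzero rows, so the rank is 3.
Since rank = 3 (the number of vectors), the set is linearly independent.

linearly independent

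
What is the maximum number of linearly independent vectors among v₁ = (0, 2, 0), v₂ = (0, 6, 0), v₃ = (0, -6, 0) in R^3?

Put the 3×3 matrix [v₁|v₂|v₃] into echelon form.
Reduction leaves 1 leading entry, giving rank 1.

1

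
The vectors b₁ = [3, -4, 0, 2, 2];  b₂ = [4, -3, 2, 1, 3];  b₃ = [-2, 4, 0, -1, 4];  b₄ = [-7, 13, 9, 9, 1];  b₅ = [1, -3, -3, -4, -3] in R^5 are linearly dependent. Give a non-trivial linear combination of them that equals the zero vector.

Row-reduce the matrix with b₁, b₂, b₃, b₄, b₅ as columns; the null space gives the coefficients.
One solution (up to scaling) is (2, 0, 1, 1, 3).

2b₁ + b₃ + b₄ + 3b₅ = 0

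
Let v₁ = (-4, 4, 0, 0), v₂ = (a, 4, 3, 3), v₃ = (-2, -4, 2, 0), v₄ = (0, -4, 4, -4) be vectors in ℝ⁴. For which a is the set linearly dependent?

a = -19

The set is linearly dependent precisely when det[v₁; v₂; v₃; v₄] = 0.
Cofactor expansion gives det = 32*a + 608.
Setting this to zero gives a = -19.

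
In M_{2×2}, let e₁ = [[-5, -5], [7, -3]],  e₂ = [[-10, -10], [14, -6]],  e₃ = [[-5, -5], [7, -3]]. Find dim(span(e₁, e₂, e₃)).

Represent each element by its coordinate vector in ℝ⁴.
Row-reduce the 3×4 matrix with these as rows.
The echelon form has 1 nonzero row, so the rank is 1.

1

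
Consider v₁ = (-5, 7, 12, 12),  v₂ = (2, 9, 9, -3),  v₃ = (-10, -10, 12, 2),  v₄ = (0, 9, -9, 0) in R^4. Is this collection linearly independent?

Form the 4×4 matrix with these as columns; its determinant is 22428.
A nonzero determinant means the columns are linearly independent.

linearly independent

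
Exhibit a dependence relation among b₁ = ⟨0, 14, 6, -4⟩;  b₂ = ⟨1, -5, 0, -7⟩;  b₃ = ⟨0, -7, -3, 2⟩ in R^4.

b₁ + 2b₃ = 0

Set up α₁b₁ + … + α₃b₃ = 0 and solve the homogeneous system.
The free variable yields coefficients (1, 0, 2) (any nonzero multiple also works).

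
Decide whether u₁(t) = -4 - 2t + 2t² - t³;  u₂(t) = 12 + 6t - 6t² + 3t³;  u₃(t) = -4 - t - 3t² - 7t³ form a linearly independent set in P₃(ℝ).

Take coordinates with respect to the standard basis {1, t, …, t³}.
Row-reduce the matrix whose columns are u₁, u₂, u₃.
The reduction yields 2 nonzero rows, so the rank is 2.
Since rank 2 < 3, the set is linearly dependent.

linearly dependent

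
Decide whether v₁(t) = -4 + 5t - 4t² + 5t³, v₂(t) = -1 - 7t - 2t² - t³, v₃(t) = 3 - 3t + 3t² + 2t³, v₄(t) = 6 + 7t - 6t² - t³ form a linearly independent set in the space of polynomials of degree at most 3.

linearly independent

Take coordinates with respect to the standard basis {1, t, …, t³}.
Place the vectors as rows of a 4×4 matrix and reduce to echelon form.
The reduction yields 4 nonzero rows, so the rank is 4.
Since rank = 4 (the number of vectors), the set is linearly independent.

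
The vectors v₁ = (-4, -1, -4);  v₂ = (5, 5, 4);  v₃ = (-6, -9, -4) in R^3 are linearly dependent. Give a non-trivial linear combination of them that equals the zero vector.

v₁ + 2v₂ + v₃ = 0

Row-reduce the matrix with v₁, v₂, v₃ as columns; the null space gives the coefficients.
A generator of the null space is (1, 2, 1).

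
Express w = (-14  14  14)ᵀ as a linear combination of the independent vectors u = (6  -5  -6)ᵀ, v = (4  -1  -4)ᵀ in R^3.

Set up the augmented matrix [u | v | w] and row-reduce.
Row-reducing the augmented matrix gives the unique coefficients (a₁, a₂) = (-3, 1).

w = -3u + v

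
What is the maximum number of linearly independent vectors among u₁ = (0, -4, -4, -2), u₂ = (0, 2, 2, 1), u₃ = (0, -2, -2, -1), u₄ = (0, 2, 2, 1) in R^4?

Apply Gaussian elimination to the matrix whose rows are u₁, u₂, u₃, u₄.
The echelon form has 1 nonzero row, so the rank is 1.

1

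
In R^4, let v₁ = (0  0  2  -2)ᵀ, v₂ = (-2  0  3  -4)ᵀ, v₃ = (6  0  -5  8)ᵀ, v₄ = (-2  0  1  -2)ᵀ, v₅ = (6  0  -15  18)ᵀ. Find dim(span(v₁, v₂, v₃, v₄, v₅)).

Put the 4×5 matrix [v₁|v₂|v₃|v₄|v₅] into echelon form.
There are 2 pivot columns, so rank = 2.
(With 5 elements in a 4-dimensional space the rank is at most 4.)

2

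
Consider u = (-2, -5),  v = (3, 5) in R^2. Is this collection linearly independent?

linearly independent

The matrix [u|v] has determinant 5.
A nonzero determinant means the columns are linearly independent.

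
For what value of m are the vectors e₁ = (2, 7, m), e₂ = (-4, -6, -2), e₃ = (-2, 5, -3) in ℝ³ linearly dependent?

Place the vectors as rows of a 3×3 matrix; dependence ⇔ determinant zero.
Expanding, det = -32*m.
Solving -32*m = 0 yields m = 0.

m = 0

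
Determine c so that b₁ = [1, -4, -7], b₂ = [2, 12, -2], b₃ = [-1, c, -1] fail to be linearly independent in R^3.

Dependence holds iff the 3×3 matrix [b₁ b₂ b₃] is singular.
Cofactor expansion gives det = -12*c - 112.
Setting this to zero gives c = -28/3.

c = -28/3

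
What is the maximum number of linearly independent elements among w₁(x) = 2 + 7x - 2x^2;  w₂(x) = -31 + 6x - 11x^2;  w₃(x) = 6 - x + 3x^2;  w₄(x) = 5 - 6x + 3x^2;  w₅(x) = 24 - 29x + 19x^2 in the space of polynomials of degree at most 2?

3

Represent each element by its coordinate vector in ℝ³.
Put the 3×5 matrix [w₁|w₂|w₃|w₄|w₅] into echelon form.
The echelon form has 3 nonzero rows, so the rank is 3.
(With 5 elements in a 3-dimensional space the rank is at most 3.)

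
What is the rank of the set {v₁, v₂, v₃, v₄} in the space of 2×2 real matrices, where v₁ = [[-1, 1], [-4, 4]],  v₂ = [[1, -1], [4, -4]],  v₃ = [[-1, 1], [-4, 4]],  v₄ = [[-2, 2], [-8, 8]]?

1

Use coordinates relative to {E₁₁, E₁₂, E₂₁, E₂₂}.
Apply Gaussian elimination to the matrix whose rows are v₁, v₂, v₃, v₄.
There is 1 pivot column, so rank = 1.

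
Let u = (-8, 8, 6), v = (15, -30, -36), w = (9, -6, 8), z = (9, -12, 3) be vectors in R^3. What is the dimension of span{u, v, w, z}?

Form the matrix with u, v, w, z as columns and reduce.
The echelon form has 3 nonzero rows, so the rank is 3.
(With 4 elements in a 3-dimensional space the rank is at most 3.)

3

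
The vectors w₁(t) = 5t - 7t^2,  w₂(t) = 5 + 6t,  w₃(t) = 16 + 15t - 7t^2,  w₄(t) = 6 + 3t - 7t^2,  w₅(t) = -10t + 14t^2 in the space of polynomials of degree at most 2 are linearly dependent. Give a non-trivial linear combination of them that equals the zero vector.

2w₂ - w₃ + w₄ = 0

Pass to coordinate vectors relative to the basis {1, t, t^2}.
Row-reduce the matrix with w₁, w₂, w₃, w₄, w₅ as columns; the null space gives the coefficients.
The free variable yields coefficients (0, 2, -1, 1, 0) (any nonzero multiple also works).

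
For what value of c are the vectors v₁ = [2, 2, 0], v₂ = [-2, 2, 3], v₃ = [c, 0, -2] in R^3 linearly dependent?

c = 8/3

The set is linearly dependent precisely when det[v₁; v₂; v₃] = 0.
The determinant works out to 6*c - 16.
Solving 6*c - 16 = 0 yields c = 8/3.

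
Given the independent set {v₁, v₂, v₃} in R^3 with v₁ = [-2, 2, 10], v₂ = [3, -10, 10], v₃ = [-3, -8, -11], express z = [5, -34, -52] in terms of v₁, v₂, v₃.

z = -4v₁ + v₂ + 2v₃

Write z = α₁v₁ + … + α₃v₃ and equate components.
Row-reducing the augmented matrix gives the unique coefficients (α₁, α₂, α₃) = (-4, 1, 2).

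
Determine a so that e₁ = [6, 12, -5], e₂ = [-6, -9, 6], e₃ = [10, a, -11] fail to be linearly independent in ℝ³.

a = 12

The set is linearly dependent precisely when det[e₁; e₂; e₃] = 0.
Expanding, det = 72 - 6*a.
Solving 72 - 6*a = 0 yields a = 12.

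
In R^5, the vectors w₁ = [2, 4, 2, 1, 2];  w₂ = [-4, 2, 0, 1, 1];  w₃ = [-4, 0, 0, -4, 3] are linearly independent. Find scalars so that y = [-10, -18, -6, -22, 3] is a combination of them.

Write y = c₁w₁ + … + c₃w₃ and equate components.
Back-substitution yields (c₁, c₂, c₃) = (-3, -3, 4).

y = -3w₁ - 3w₂ + 4w₃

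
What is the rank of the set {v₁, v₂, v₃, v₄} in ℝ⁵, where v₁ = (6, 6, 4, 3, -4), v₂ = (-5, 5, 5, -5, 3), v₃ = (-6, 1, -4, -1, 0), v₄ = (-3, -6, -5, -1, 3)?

Apply Gaussian elimination to the matrix whose rows are v₁, v₂, v₃, v₄.
There are 4 pivot columns, so rank = 4.

4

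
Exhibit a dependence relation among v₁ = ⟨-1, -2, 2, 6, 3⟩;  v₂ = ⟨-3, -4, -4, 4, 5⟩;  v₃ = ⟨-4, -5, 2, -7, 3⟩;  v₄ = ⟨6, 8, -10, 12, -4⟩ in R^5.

Set up α₁v₁ + … + α₄v₄ = 0 and solve the homogeneous system.
The free variable yields coefficients (1, -1, 2, 1) (any nonzero multiple also works).

v₁ - v₂ + 2v₃ + v₄ = 0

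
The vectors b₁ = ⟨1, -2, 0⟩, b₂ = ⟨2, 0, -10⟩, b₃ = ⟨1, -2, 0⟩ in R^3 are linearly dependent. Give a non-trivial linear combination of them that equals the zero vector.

b₁ - b₃ = 0

Write the vectors as columns of a matrix and find a nonzero vector in its null space.
One solution (up to scaling) is (1, 0, -1).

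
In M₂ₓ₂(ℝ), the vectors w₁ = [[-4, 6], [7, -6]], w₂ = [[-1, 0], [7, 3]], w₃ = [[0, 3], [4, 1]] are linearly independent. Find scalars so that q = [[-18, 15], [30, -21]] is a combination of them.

Identify each element with its coordinate vector in ℝ⁴ via {E₁₁, E₁₂, E₂₁, E₂₂}.
Solve the system with w₁, w₂, w₃ as columns and q as the right-hand side.
Row-reducing the augmented matrix gives the unique coefficients (a₁, a₂, a₃) = (4, 2, -3).

q = 4w₁ + 2w₂ - 3w₃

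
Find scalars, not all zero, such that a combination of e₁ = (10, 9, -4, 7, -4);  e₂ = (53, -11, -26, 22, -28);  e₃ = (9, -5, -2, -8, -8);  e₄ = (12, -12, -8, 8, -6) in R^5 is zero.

Row-reduce the matrix with e₁, e₂, e₃, e₄ as columns; the null space gives the coefficients.
One solution (up to scaling) is (2, -1, 1, 2).

2e₁ - e₂ + e₃ + 2e₄ = 0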